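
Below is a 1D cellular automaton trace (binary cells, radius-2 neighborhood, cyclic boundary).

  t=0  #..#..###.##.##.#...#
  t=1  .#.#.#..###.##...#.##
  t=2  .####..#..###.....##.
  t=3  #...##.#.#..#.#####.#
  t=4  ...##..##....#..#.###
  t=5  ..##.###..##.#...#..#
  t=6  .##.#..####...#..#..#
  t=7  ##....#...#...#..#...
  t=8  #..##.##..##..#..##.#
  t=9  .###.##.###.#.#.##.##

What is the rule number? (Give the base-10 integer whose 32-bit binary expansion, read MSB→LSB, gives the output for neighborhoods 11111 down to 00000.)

3127446875

  nb #####: next=#  (t=3,i=16, bit31=1)
  nb ####.: next=.  (t=2,i=3, bit30=0)
  nb ###.#: next=#  (t=0,i=8, bit29=1)
  nb ###..: next=#  (t=2,i=4, bit28=1)
  nb ##.##: next=#  (t=0,i=9, bit27=1)
  nb ##.#.: next=.  (t=0,i=15, bit26=0)
  nb ##..#: next=#  (t=0,i=1, bit25=1)
  nb ##...: next=.  (t=1,i=14, bit24=0)
  nb #.###: next=.  (t=3,i=14, bit23=0)
  nb #.##.: next=#  (t=0,i=10, bit22=1)
  nb #.#.#: next=#  (t=1,i=1, bit21=1)
  nb #.#..: next=.  (t=0,i=16, bit20=0)
  nb #..##: next=#  (t=0,i=5, bit19=1)
  nb #..#.: next=.  (t=0,i=2, bit18=0)
  nb #...#: next=.  (t=0,i=18, bit17=0)
  nb #....: next=#  (t=2,i=14, bit16=1)
  nb .####: next=.  (t=2,i=2, bit15=0)
  nb .###.: next=.  (t=0,i=7, bit14=0)
  nb .##.#: next=.  (t=0,i=11, bit13=0)
  nb .##..: next=.  (t=0,i=0, bit12=0)
  nb .#.##: next=#  (t=1,i=18, bit11=1)
  nb .#.#.: next=#  (t=1,i=2, bit10=1)
  nb .#..#: next=.  (t=0,i=4, bit9=0)
  nb .#...: next=#  (t=0,i=17, bit8=1)
  nb ..###: next=.  (t=0,i=6, bit7=0)
  nb ..##.: next=#  (t=0,i=20, bit6=1)
  nb ..#.#: next=.  (t=1,i=17, bit5=0)
  nb ..#..: next=#  (t=0,i=3, bit4=1)
  nb ...##: next=#  (t=0,i=19, bit3=1)
  nb ...#.: next=.  (t=1,i=16, bit2=0)
  nb ....#: next=#  (t=2,i=16, bit1=1)
  nb .....: next=#  (t=2,i=15, bit0=1)
  bits 10111010011010010000110101011011 = 3127446875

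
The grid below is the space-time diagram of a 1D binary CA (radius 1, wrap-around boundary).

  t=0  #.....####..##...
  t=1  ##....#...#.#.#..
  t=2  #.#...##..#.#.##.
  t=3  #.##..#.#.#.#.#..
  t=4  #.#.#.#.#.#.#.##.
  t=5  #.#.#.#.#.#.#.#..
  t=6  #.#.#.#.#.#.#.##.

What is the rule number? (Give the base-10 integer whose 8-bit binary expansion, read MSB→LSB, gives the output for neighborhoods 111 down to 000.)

28

  nb ###: next=.  (t=0,i=7, bit7=0)
  nb ##.: next=.  (t=0,i=9, bit6=0)
  nb #.#: next=.  (t=1,i=11, bit5=0)
  nb #..: next=#  (t=0,i=1, bit4=1)
  nb .##: next=#  (t=0,i=6, bit3=1)
  nb .#.: next=#  (t=0,i=0, bit2=1)
  nb ..#: next=.  (t=0,i=5, bit1=0)
  nb ...: next=.  (t=0,i=2, bit0=0)
  bits 00011100 = 28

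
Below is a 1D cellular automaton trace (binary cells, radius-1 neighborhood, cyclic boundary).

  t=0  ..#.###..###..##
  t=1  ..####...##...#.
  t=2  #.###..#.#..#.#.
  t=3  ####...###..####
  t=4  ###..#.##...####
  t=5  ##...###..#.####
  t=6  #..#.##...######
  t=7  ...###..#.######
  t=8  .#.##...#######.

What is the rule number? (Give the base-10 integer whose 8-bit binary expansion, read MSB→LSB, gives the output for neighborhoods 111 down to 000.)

  ### -> #   bit 7 = 1  t=0,i=5
  ##. -> .   bit 6 = 0  t=0,i=6
  #.# -> #   bit 5 = 1  t=0,i=3
  #.. -> .   bit 4 = 0  t=0,i=0
  .## -> #   bit 3 = 1  t=0,i=4
  .#. -> #   bit 2 = 1  t=0,i=2
  ..# -> .   bit 1 = 0  t=0,i=1
  ... -> #   bit 0 = 1  t=1,i=0
  bits 10101101 = 173

173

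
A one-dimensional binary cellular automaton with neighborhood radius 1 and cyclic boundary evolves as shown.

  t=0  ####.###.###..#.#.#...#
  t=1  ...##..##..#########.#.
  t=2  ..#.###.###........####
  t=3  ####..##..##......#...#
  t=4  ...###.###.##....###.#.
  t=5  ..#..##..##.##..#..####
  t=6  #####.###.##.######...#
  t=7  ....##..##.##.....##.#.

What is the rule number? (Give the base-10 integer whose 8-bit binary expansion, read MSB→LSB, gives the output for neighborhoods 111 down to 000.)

  ### -> .   bit 7 = 0  t=0,i=0
  ##. -> #   bit 6 = 1  t=0,i=3
  #.# -> #   bit 5 = 1  t=0,i=4
  #.. -> #   bit 4 = 1  t=0,i=12
  .## -> .   bit 3 = 0  t=0,i=5
  .#. -> #   bit 2 = 1  t=0,i=14
  ..# -> #   bit 1 = 1  t=0,i=13
  ... -> .   bit 0 = 0  t=0,i=20
  bits 01110110 = 118

118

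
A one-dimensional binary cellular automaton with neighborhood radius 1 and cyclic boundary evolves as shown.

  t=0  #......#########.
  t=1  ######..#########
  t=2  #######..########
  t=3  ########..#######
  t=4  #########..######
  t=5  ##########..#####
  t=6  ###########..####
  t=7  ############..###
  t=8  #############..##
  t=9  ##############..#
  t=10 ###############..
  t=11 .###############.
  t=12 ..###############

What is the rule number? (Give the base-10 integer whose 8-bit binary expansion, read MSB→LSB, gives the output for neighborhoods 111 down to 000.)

245

  ### -> #   bit 7 = 1  t=0,i=8
  ##. -> #   bit 6 = 1  t=0,i=15
  #.# -> #   bit 5 = 1  t=0,i=16
  #.. -> #   bit 4 = 1  t=0,i=1
  .## -> .   bit 3 = 0  t=0,i=7
  .#. -> #   bit 2 = 1  t=0,i=0
  ..# -> .   bit 1 = 0  t=0,i=6
  ... -> #   bit 0 = 1  t=0,i=2
  bits 11110101 = 245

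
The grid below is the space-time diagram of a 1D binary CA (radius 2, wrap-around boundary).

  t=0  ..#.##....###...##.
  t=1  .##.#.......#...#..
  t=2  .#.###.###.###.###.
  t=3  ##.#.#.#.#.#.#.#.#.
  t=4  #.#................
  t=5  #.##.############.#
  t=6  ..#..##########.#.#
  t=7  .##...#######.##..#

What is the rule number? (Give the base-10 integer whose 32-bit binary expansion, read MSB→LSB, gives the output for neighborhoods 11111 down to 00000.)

  #####|#  b31=1 t=5,i=7
  ####.|.  b30=0 t=5,i=15
  ###.#|#  b29=1 t=2,i=5
  ###..|#  b28=1 t=0,i=12
  ##.##|.  b27=0 t=2,i=6
  ##.#.|#  b26=1 t=1,i=3
  ##..#|.  b25=0 t=2,i=18
  ##...|.  b24=0 t=0,i=6
  #.###|#  b23=1 t=2,i=3
  #.##.|#  b22=1 t=0,i=4
  #.#.#|.  b21=0 t=3,i=3
  #.#..|#  b20=1 t=1,i=4
  #..##|.  b19=0 t=6,i=4
  #..#.|#  b18=1 t=2,i=0
  #...#|.  b17=0 t=0,i=0
  #....|.  b16=0 t=0,i=7
  .####|#  b15=1 t=5,i=6
  .###.|.  b14=0 t=0,i=11
  .##.#|.  b13=0 t=1,i=2
  .##..|.  b12=0 t=0,i=5
  .#.##|.  b11=0 t=0,i=3
  .#.#.|.  b10=0 t=3,i=4
  .#..#|.  b9=0 t=6,i=0
  .#...|#  b8=1 t=1,i=5
  ..###|.  b7=0 t=0,i=10
  ..##.|#  b6=1 t=0,i=16
  ..#.#|#  b5=1 t=0,i=2
  ..#..|#  b4=1 t=1,i=12
  ...##|.  b3=0 t=0,i=9
  ...#.|#  b2=1 t=0,i=1
  ....#|.  b1=0 t=0,i=8
  .....|#  b0=1 t=1,i=7
  bits 10110100110101001000000101110101 = 3033825653

3033825653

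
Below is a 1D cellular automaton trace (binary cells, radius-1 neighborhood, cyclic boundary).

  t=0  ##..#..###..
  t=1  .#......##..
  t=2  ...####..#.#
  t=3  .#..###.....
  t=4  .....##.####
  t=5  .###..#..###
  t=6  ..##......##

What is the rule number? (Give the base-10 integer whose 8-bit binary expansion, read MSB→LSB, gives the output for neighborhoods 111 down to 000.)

193

  ### -> #   bit 7 = 1  t=0,i=8
  ##. -> #   bit 6 = 1  t=0,i=1
  #.# -> .   bit 5 = 0  t=2,i=10
  #.. -> .   bit 4 = 0  t=0,i=2
  .## -> .   bit 3 = 0  t=0,i=0
  .#. -> .   bit 2 = 0  t=0,i=4
  ..# -> .   bit 1 = 0  t=0,i=3
  ... -> #   bit 0 = 1  t=1,i=3
  bits 11000001 = 193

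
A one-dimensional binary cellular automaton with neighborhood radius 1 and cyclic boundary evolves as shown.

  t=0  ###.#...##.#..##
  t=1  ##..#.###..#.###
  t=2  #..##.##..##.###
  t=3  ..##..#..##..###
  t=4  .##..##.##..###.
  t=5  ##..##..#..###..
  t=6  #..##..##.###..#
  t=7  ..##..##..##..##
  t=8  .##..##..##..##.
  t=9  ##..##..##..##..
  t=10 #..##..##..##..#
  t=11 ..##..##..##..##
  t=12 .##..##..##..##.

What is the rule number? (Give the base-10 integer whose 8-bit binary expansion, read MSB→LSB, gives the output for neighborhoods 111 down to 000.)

  [7] ### => #  t=0,i=0
  [6] ##. => .  t=0,i=2
  [5] #.# => .  t=0,i=3
  [4] #.. => .  t=0,i=5
  [3] .## => #  t=0,i=8
  [2] .#. => #  t=0,i=4
  [1] ..# => #  t=0,i=7
  [0] ... => #  t=0,i=6
  bits 10001111 = 143

143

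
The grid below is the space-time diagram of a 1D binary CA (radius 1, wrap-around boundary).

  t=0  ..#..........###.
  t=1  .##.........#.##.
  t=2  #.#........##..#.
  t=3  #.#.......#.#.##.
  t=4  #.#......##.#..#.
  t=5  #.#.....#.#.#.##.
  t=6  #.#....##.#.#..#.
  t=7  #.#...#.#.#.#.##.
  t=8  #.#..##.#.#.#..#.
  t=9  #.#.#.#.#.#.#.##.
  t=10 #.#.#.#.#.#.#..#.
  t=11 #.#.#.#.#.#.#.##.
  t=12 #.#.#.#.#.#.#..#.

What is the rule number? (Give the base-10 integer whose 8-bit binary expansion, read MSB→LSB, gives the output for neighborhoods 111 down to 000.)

  nb ###: next=#  (t=0,i=14, bit7=1)
  nb ##.: next=#  (t=0,i=15, bit6=1)
  nb #.#: next=.  (t=1,i=13, bit5=0)
  nb #..: next=.  (t=0,i=3, bit4=0)
  nb .##: next=.  (t=0,i=13, bit3=0)
  nb .#.: next=#  (t=0,i=2, bit2=1)
  nb ..#: next=#  (t=0,i=1, bit1=1)
  nb ...: next=.  (t=0,i=0, bit0=0)
  bits 11000110 = 198

198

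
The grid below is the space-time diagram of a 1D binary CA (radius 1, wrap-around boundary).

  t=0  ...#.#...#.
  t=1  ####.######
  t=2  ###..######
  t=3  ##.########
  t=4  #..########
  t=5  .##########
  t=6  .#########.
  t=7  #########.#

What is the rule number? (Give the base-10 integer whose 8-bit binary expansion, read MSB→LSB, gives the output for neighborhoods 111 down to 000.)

159

  ###|#  b7=1 t=1,i=0
  ##.|.  b6=0 t=1,i=3
  #.#|.  b5=0 t=0,i=4
  #..|#  b4=1 t=0,i=6
  .##|#  b3=1 t=1,i=5
  .#.|#  b2=1 t=0,i=3
  ..#|#  b1=1 t=0,i=2
  ...|#  b0=1 t=0,i=0
  bits 10011111 = 159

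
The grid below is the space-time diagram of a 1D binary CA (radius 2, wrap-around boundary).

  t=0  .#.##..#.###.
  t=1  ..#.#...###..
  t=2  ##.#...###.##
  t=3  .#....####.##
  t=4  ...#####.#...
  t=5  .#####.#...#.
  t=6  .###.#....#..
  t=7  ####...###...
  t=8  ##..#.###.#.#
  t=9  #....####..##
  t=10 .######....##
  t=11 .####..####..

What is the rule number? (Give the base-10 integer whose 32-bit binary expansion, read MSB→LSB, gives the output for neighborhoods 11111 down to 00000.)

  [31] ##### => #  t=4,i=5
  [30] ####. => .  t=2,i=0
  [29] ###.# => #  t=2,i=1
  [28] ###.. => .  t=0,i=11
  [27] ##.## => .  t=2,i=10
  [26] ##.#. => .  t=2,i=2
  [25] ##..# => .  t=0,i=5
  [24] ##... => #  t=1,i=11
  [23] #.### => #  t=0,i=9
  [22] #.##. => .  t=0,i=3
  [21] #.#.# => .  t=8,i=10
  [20] #.#.. => .  t=1,i=4
  [19] #..## => .  t=5,i=0
  [18] #..#. => .  t=0,i=0
  [17] #...# => .  t=1,i=6
  [16] #.... => #  t=1,i=12
  [15] .#### => #  t=2,i=12
  [14] .###. => #  t=0,i=10
  [13] .##.# => .  t=3,i=12
  [12] .##.. => #  t=0,i=4
  [11] .#.## => #  t=0,i=2
  [10] .#.#. => #  t=1,i=3
  [9] .#..# => .  t=5,i=12
  [8] .#... => .  t=1,i=5
  [7] ..### => #  t=1,i=8
  [6] ..##. => .  t=10,i=11
  [5] ..#.# => .  t=0,i=1
  [4] ..#.. => .  t=5,i=11
  [3] ...## => #  t=1,i=7
  [2] ...#. => #  t=1,i=1
  [1] ....# => #  t=1,i=0
  [0] ..... => .  t=4,i=0
  bits 10100001100000011101110010001110 = 2709642382

2709642382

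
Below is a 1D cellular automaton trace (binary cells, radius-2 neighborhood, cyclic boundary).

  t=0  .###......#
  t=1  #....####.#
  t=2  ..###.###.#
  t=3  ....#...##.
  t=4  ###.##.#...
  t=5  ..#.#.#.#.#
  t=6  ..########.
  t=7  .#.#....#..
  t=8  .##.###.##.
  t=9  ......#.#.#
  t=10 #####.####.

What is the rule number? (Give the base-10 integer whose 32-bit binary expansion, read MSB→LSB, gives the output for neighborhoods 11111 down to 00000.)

1717669179

  ##### -> .   bit 31 = 0  t=6,i=4
  ####. -> #   bit 30 = 1  t=1,i=7
  ###.# -> #   bit 29 = 1  t=1,i=8
  ###.. -> .   bit 28 = 0  t=0,i=3
  ##.## -> .   bit 27 = 0  t=1,i=9
  ##.#. -> #   bit 26 = 1  t=2,i=9
  ##..# -> #   bit 25 = 1  t=8,i=10
  ##... -> .   bit 24 = 0  t=0,i=4
  #.### -> .   bit 23 = 0  t=0,i=1
  #.##. -> #   bit 22 = 1  t=1,i=10
  #.#.# -> #   bit 21 = 1  t=5,i=4
  #.#.. -> .   bit 20 = 0  t=2,i=10
  #..## -> .   bit 19 = 0  t=2,i=1
  #..#. -> .   bit 18 = 0  t=5,i=1
  #...# -> .   bit 17 = 0  t=3,i=6
  #.... -> #   bit 16 = 1  t=0,i=5
  .#### -> #   bit 15 = 1  t=1,i=6
  .###. -> .   bit 14 = 0  t=0,i=2
  .##.# -> .   bit 13 = 0  t=4,i=5
  .##.. -> .   bit 12 = 0  t=1,i=0
  .#.## -> #   bit 11 = 1  t=0,i=0
  .#.#. -> #   bit 10 = 1  t=5,i=3
  .#..# -> .   bit 9 = 0  t=2,i=0
  .#... -> #   bit 8 = 1  t=3,i=5
  ..### -> .   bit 7 = 0  t=1,i=5
  ..##. -> .   bit 6 = 0  t=3,i=8
  ..#.# -> #   bit 5 = 1  t=0,i=10
  ..#.. -> #   bit 4 = 1  t=3,i=4
  ...## -> #   bit 3 = 1  t=1,i=4
  ...#. -> .   bit 2 = 0  t=0,i=9
  ....# -> #   bit 1 = 1  t=0,i=8
  ..... -> #   bit 0 = 1  t=0,i=6
  bits 01100110011000011000110100111011 = 1717669179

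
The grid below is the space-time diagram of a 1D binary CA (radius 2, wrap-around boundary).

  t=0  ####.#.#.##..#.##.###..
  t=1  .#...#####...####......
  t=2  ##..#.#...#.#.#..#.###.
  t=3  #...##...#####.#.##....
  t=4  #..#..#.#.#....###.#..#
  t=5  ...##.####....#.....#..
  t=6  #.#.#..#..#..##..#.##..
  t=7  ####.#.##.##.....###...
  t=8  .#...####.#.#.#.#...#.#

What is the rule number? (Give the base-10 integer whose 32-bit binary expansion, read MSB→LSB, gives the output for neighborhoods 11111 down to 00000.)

  nb #####: next=.  (t=1,i=7, bit31=0)
  nb ####.: next=.  (t=0,i=2, bit30=0)
  nb ###.#: next=.  (t=0,i=3, bit29=0)
  nb ###..: next=.  (t=0,i=20, bit28=0)
  nb ##.##: next=.  (t=0,i=17, bit27=0)
  nb ##.#.: next=.  (t=0,i=4, bit26=0)
  nb ##..#: next=.  (t=0,i=11, bit25=0)
  nb ##...: next=#  (t=1,i=10, bit24=1)
  nb #.###: next=.  (t=0,i=18, bit23=0)
  nb #.##.: next=#  (t=0,i=9, bit22=1)
  nb #.#.#: next=#  (t=0,i=5, bit21=1)
  nb #.#..: next=.  (t=2,i=6, bit20=0)
  nb #..##: next=.  (t=0,i=22, bit19=0)
  nb #..#.: next=.  (t=0,i=12, bit18=0)
  nb #...#: next=.  (t=1,i=3, bit17=0)
  nb #....: next=.  (t=1,i=18, bit16=0)
  nb .####: next=#  (t=0,i=1, bit15=1)
  nb .###.: next=.  (t=0,i=19, bit14=0)
  nb .##.#: next=#  (t=0,i=16, bit13=1)
  nb .##..: next=.  (t=0,i=10, bit12=0)
  nb .#.##: next=#  (t=0,i=8, bit11=1)
  nb .#.#.: next=#  (t=0,i=6, bit10=1)
  nb .#..#: next=#  (t=2,i=15, bit9=1)
  nb .#...: next=.  (t=1,i=2, bit8=0)
  nb ..###: next=.  (t=0,i=0, bit7=0)
  nb ..##.: next=.  (t=3,i=4, bit6=0)
  nb ..#.#: next=#  (t=0,i=13, bit5=1)
  nb ..#..: next=#  (t=1,i=1, bit4=1)
  nb ...##: next=#  (t=1,i=4, bit3=1)
  nb ...#.: next=#  (t=1,i=0, bit2=1)
  nb ....#: next=.  (t=1,i=22, bit1=0)
  nb .....: next=#  (t=1,i=19, bit0=1)
  bits 00000001011000001010111000111101 = 23113277

23113277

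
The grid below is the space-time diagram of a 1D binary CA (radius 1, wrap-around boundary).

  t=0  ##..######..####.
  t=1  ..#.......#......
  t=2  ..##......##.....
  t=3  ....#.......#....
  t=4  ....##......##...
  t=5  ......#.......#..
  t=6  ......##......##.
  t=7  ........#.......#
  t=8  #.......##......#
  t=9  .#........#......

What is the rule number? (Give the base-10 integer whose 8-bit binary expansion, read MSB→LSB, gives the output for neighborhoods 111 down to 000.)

  nb ###: next=.  (t=0,i=5, bit7=0)
  nb ##.: next=.  (t=0,i=1, bit6=0)
  nb #.#: next=.  (t=0,i=16, bit5=0)
  nb #..: next=#  (t=0,i=2, bit4=1)
  nb .##: next=.  (t=0,i=0, bit3=0)
  nb .#.: next=#  (t=1,i=2, bit2=1)
  nb ..#: next=.  (t=0,i=3, bit1=0)
  nb ...: next=.  (t=1,i=0, bit0=0)
  bits 00010100 = 20

20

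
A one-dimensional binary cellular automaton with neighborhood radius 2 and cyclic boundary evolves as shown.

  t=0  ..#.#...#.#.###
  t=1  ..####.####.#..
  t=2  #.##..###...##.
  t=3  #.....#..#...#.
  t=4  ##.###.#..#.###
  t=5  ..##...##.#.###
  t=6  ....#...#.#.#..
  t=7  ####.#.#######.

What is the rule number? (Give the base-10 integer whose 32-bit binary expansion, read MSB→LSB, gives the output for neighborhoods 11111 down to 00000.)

2310055847

  [31] ##### => #  t=4,i=14
  [30] ####. => .  t=1,i=4
  [29] ###.# => .  t=1,i=5
  [28] ###.. => .  t=0,i=14
  [27] ##.## => #  t=1,i=6
  [26] ##.#. => .  t=1,i=11
  [25] ##..# => .  t=0,i=0
  [24] ##... => #  t=2,i=9
  [23] #.### => #  t=0,i=12
  [22] #.##. => .  t=2,i=2
  [21] #.#.# => #  t=0,i=10
  [20] #.#.. => #  t=0,i=4
  [19] #..## => .  t=2,i=5
  [18] #..#. => .  t=0,i=1
  [17] #...# => .  t=0,i=6
  [16] #.... => .  t=1,i=14
  [15] .#### => #  t=1,i=3
  [14] .###. => .  t=0,i=13
  [13] .##.# => #  t=2,i=13
  [12] .##.. => .  t=2,i=3
  [11] .#.## => .  t=0,i=11
  [10] .#.#. => #  t=0,i=3
  [9] .#..# => #  t=3,i=7
  [8] .#... => #  t=0,i=5
  [7] ..### => #  t=1,i=2
  [6] ..##. => .  t=2,i=12
  [5] ..#.# => #  t=0,i=2
  [4] ..#.. => .  t=3,i=6
  [3] ...## => .  t=1,i=1
  [2] ...#. => #  t=0,i=7
  [1] ....# => #  t=1,i=0
  [0] ..... => #  t=3,i=3
  bits 10001001101100001010011110100111 = 2310055847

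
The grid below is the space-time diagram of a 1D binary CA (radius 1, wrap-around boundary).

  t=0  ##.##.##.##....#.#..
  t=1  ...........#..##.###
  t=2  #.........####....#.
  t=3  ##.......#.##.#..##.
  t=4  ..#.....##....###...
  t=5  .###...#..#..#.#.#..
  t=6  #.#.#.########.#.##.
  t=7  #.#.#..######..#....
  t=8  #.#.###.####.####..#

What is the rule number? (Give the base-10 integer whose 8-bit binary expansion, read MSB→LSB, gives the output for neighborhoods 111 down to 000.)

150

  [7] ### => #  t=1,i=18
  [6] ##. => .  t=0,i=1
  [5] #.# => .  t=0,i=2
  [4] #.. => #  t=0,i=11
  [3] .## => .  t=0,i=0
  [2] .#. => #  t=0,i=15
  [1] ..# => #  t=0,i=14
  [0] ... => .  t=0,i=12
  bits 10010110 = 150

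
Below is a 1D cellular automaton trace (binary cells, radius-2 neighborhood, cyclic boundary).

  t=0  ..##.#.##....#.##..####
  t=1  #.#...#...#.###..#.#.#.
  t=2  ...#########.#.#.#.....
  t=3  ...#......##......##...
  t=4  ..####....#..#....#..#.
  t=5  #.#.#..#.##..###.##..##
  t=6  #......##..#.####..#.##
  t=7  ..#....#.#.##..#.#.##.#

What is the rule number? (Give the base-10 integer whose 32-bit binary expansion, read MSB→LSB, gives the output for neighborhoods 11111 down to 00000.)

  [31] ##### => .  t=2,i=5
  [30] ####. => #  t=0,i=21
  [29] ###.# => #  t=2,i=11
  [28] ###.. => .  t=0,i=22
  [27] ##.## => #  t=5,i=16
  [26] ##.#. => .  t=0,i=4
  [25] ##..# => #  t=0,i=0
  [24] ##... => .  t=0,i=9
  [23] #.### => .  t=1,i=12
  [22] #.##. => .  t=0,i=7
  [21] #.#.# => .  t=0,i=5
  [20] #.#.. => .  t=1,i=2
  [19] #..## => .  t=0,i=1
  [18] #..#. => .  t=1,i=16
  [17] #...# => #  t=1,i=4
  [16] #.... => #  t=0,i=10
  [15] .#### => .  t=0,i=20
  [14] .###. => #  t=1,i=13
  [13] .##.# => .  t=0,i=3
  [12] .##.. => .  t=0,i=8
  [11] .#.## => #  t=0,i=6
  [10] .#.#. => .  t=1,i=1
  [9] .#..# => .  t=4,i=11
  [8] .#... => #  t=1,i=3
  [7] ..### => #  t=0,i=19
  [6] ..##. => #  t=0,i=2
  [5] ..#.# => #  t=0,i=13
  [4] ..#.. => #  t=1,i=6
  [3] ...## => .  t=2,i=2
  [2] ...#. => #  t=0,i=12
  [1] ....# => .  t=0,i=11
  [0] ..... => .  t=2,i=0
  bits 01101010000000110100100111110100 = 1778600436

1778600436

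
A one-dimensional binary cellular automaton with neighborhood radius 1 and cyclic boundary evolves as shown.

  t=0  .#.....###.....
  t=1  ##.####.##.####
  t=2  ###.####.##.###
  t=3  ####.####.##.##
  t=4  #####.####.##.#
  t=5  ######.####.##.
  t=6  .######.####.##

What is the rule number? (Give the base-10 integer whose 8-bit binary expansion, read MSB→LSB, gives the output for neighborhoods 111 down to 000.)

231

  nb ###: next=#  (t=0,i=8, bit7=1)
  nb ##.: next=#  (t=0,i=9, bit6=1)
  nb #.#: next=#  (t=1,i=2, bit5=1)
  nb #..: next=.  (t=0,i=2, bit4=0)
  nb .##: next=.  (t=0,i=7, bit3=0)
  nb .#.: next=#  (t=0,i=1, bit2=1)
  nb ..#: next=#  (t=0,i=0, bit1=1)
  nb ...: next=#  (t=0,i=3, bit0=1)
  bits 11100111 = 231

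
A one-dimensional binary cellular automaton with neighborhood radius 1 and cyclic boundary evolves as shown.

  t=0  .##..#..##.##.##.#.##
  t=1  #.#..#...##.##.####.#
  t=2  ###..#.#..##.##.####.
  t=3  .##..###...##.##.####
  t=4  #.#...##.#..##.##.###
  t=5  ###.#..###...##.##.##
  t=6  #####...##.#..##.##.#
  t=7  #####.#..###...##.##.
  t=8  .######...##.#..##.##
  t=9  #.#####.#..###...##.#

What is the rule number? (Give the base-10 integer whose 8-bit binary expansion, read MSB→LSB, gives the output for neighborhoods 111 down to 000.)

  [7] ### => #  t=1,i=16
  [6] ##. => #  t=0,i=2
  [5] #.# => #  t=0,i=0
  [4] #.. => .  t=0,i=3
  [3] .## => .  t=0,i=1
  [2] .#. => #  t=0,i=5
  [1] ..# => .  t=0,i=4
  [0] ... => #  t=1,i=7
  bits 11100101 = 229

229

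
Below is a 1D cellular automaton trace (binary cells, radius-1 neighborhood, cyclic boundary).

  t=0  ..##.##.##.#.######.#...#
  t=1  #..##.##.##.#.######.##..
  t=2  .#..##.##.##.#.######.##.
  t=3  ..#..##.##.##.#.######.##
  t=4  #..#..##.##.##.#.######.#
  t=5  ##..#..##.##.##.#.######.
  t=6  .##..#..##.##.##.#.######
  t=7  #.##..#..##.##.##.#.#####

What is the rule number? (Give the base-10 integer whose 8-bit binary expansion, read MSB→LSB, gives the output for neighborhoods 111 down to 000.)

241

  ###|#  b7=1 t=0,i=14
  ##.|#  b6=1 t=0,i=3
  #.#|#  b5=1 t=0,i=4
  #..|#  b4=1 t=0,i=0
  .##|.  b3=0 t=0,i=2
  .#.|.  b2=0 t=0,i=11
  ..#|.  b1=0 t=0,i=1
  ...|#  b0=1 t=0,i=22
  bits 11110001 = 241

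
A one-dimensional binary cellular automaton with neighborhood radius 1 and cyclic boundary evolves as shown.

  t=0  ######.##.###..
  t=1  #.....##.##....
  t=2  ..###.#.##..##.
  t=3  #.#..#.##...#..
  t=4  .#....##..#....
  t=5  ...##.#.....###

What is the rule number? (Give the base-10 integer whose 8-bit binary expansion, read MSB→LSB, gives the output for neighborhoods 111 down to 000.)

  nb ###: next=.  (t=0,i=1, bit7=0)
  nb ##.: next=.  (t=0,i=5, bit6=0)
  nb #.#: next=#  (t=0,i=6, bit5=1)
  nb #..: next=.  (t=0,i=13, bit4=0)
  nb .##: next=#  (t=0,i=0, bit3=1)
  nb .#.: next=.  (t=1,i=0, bit2=0)
  nb ..#: next=.  (t=0,i=14, bit1=0)
  nb ...: next=#  (t=1,i=2, bit0=1)
  bits 00101001 = 41

41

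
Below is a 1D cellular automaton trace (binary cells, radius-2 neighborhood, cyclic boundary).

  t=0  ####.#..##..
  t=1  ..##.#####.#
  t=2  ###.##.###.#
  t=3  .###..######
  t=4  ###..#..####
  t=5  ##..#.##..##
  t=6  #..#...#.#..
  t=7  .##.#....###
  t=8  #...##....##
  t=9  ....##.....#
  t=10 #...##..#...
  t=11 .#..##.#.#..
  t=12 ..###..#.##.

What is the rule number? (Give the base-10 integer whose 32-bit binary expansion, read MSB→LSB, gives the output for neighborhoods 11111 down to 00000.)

3904656193

  [31] ##### => #  t=1,i=7
  [30] ####. => #  t=0,i=2
  [29] ###.# => #  t=0,i=3
  [28] ###.. => .  t=3,i=3
  [27] ##.## => #  t=1,i=4
  [26] ##.#. => .  t=0,i=4
  [25] ##..# => .  t=0,i=10
  [24] ##... => .  t=8,i=1
  [23] #.### => #  t=1,i=5
  [22] #.##. => .  t=2,i=4
  [21] #.#.# => #  t=11,i=7
  [20] #.#.. => #  t=0,i=5
  [19] #..## => #  t=0,i=7
  [18] #..#. => #  t=4,i=4
  [17] #...# => .  t=6,i=5
  [16] #.... => .  t=7,i=6
  [15] .#### => .  t=0,i=1
  [14] .###. => #  t=2,i=8
  [13] .##.# => .  t=1,i=3
  [12] .##.. => #  t=0,i=9
  [11] .#.## => .  t=5,i=5
  [10] .#.#. => .  t=6,i=8
  [9] .#..# => #  t=0,i=6
  [8] .#... => #  t=6,i=4
  [7] ..### => .  t=0,i=0
  [6] ..##. => #  t=0,i=8
  [5] ..#.# => .  t=5,i=4
  [4] ..#.. => .  t=4,i=5
  [3] ...## => .  t=7,i=8
  [2] ...#. => .  t=6,i=6
  [1] ....# => .  t=7,i=7
  [0] ..... => #  t=9,i=8
  bits 11101000101111000101001101000001 = 3904656193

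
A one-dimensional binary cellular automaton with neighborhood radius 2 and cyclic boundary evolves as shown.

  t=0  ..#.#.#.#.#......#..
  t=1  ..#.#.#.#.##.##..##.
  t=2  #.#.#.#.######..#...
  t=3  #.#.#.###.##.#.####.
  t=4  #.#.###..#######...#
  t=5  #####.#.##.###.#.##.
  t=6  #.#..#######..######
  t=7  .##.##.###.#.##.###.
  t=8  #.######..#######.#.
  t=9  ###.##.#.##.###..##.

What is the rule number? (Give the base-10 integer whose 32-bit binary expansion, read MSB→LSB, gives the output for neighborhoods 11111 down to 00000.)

2633902521

  nb #####: next=#  (t=2,i=10, bit31=1)
  nb ####.: next=.  (t=2,i=12, bit30=0)
  nb ###.#: next=.  (t=3,i=8, bit29=0)
  nb ###..: next=#  (t=2,i=13, bit28=1)
  nb ##.##: next=#  (t=1,i=12, bit27=1)
  nb ##.#.: next=#  (t=3,i=12, bit26=1)
  nb ##..#: next=.  (t=1,i=15, bit25=0)
  nb ##...: next=.  (t=1,i=19, bit24=0)
  nb #.###: next=#  (t=2,i=8, bit23=1)
  nb #.##.: next=#  (t=1,i=10, bit22=1)
  nb #.#.#: next=#  (t=0,i=4, bit21=1)
  nb #.#..: next=#  (t=0,i=10, bit20=1)
  nb #..##: next=#  (t=1,i=16, bit19=1)
  nb #..#.: next=#  (t=2,i=15, bit18=1)
  nb #...#: next=#  (t=1,i=0, bit17=1)
  nb #....: next=.  (t=0,i=12, bit16=0)
  nb .####: next=.  (t=2,i=9, bit15=0)
  nb .###.: next=.  (t=3,i=7, bit14=0)
  nb .##.#: next=#  (t=1,i=11, bit13=1)
  nb .##..: next=.  (t=1,i=14, bit12=0)
  nb .#.##: next=#  (t=1,i=9, bit11=1)
  nb .#.#.: next=.  (t=0,i=3, bit10=0)
  nb .#..#: next=.  (t=6,i=3, bit9=0)
  nb .#...: next=#  (t=0,i=11, bit8=1)
  nb ..###: next=#  (t=4,i=9, bit7=1)
  nb ..##.: next=.  (t=1,i=17, bit6=0)
  nb ..#.#: next=#  (t=0,i=2, bit5=1)
  nb ..#..: next=#  (t=0,i=17, bit4=1)
  nb ...##: next=#  (t=4,i=18, bit3=1)
  nb ...#.: next=.  (t=0,i=1, bit2=0)
  nb ....#: next=.  (t=0,i=0, bit1=0)
  nb .....: next=#  (t=0,i=13, bit0=1)
  bits 10011100111111100010100110111001 = 2633902521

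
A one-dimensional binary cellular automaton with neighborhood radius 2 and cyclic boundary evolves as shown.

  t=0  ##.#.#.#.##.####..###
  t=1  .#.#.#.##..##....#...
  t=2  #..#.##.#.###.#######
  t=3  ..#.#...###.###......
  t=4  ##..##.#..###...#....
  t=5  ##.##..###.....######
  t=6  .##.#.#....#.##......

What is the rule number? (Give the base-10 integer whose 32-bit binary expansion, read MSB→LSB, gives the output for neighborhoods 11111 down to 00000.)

  #####|.  b31=0 t=0,i=20
  ####.|.  b30=0 t=0,i=0
  ###.#|#  b29=1 t=0,i=1
  ###..|.  b28=0 t=0,i=15
  ##.##|#  b27=1 t=0,i=11
  ##.#.|.  b26=0 t=0,i=2
  ##..#|.  b25=0 t=0,i=16
  ##...|.  b24=0 t=1,i=13
  #.###|#  b23=1 t=0,i=12
  #.##.|.  b22=0 t=0,i=9
  #.#.#|#  b21=1 t=0,i=3
  #.#..|#  b20=1 t=3,i=4
  #..##|#  b19=1 t=0,i=17
  #..#.|#  b18=1 t=2,i=2
  #...#|.  b17=0 t=3,i=6
  #....|#  b16=1 t=1,i=14
  .####|.  b15=0 t=0,i=13
  .###.|.  b14=0 t=2,i=11
  .##.#|.  b13=0 t=0,i=10
  .##..|#  b12=1 t=1,i=8
  .#.##|#  b11=1 t=0,i=8
  .#.#.|.  b10=0 t=0,i=4
  .#..#|#  b9=1 t=4,i=8
  .#...|#  b8=1 t=1,i=18
  ..###|.  b7=0 t=0,i=18
  ..##.|#  b6=1 t=1,i=11
  ..#.#|.  b5=0 t=1,i=1
  ..#..|#  b4=1 t=1,i=17
  ...##|#  b3=1 t=3,i=7
  ...#.|#  b2=1 t=1,i=0
  ....#|#  b1=1 t=1,i=15
  .....|.  b0=0 t=3,i=17
  bits 00101000101111010001101101011110 = 683481950

683481950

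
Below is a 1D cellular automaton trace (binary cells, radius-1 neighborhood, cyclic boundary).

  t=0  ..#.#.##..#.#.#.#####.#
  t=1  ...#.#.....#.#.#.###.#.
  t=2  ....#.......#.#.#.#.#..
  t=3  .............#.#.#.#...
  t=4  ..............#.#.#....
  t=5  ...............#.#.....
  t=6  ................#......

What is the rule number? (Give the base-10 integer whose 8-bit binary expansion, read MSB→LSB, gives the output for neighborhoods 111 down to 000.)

  ###|#  b7=1 t=0,i=17
  ##.|.  b6=0 t=0,i=7
  #.#|#  b5=1 t=0,i=3
  #..|.  b4=0 t=0,i=0
  .##|.  b3=0 t=0,i=6
  .#.|.  b2=0 t=0,i=2
  ..#|.  b1=0 t=0,i=1
  ...|.  b0=0 t=1,i=0
  bits 10100000 = 160

160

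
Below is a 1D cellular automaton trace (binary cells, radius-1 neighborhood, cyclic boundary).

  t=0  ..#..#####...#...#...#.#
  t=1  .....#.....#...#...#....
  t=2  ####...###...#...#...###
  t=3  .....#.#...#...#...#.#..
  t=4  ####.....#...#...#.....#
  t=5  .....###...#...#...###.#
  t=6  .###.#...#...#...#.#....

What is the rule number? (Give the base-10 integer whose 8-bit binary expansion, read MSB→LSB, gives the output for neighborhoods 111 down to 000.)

9

  ### -> .   bit 7 = 0  t=0,i=6
  ##. -> .   bit 6 = 0  t=0,i=9
  #.# -> .   bit 5 = 0  t=0,i=22
  #.. -> .   bit 4 = 0  t=0,i=0
  .## -> #   bit 3 = 1  t=0,i=5
  .#. -> .   bit 2 = 0  t=0,i=2
  ..# -> .   bit 1 = 0  t=0,i=1
  ... -> #   bit 0 = 1  t=0,i=11
  bits 00001001 = 9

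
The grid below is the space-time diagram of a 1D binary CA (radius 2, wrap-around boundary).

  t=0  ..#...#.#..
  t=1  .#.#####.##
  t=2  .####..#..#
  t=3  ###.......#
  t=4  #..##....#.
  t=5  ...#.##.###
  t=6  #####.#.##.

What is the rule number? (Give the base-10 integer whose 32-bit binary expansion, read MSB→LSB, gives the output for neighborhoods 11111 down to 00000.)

564391276

  nb #####: next=.  (t=1,i=5, bit31=0)
  nb ####.: next=.  (t=1,i=6, bit30=0)
  nb ###.#: next=#  (t=1,i=7, bit29=1)
  nb ###..: next=.  (t=2,i=4, bit28=0)
  nb ##.##: next=.  (t=1,i=8, bit27=0)
  nb ##.#.: next=.  (t=1,i=0, bit26=0)
  nb ##..#: next=.  (t=2,i=5, bit25=0)
  nb ##...: next=#  (t=3,i=3, bit24=1)
  nb #.###: next=#  (t=1,i=3, bit23=1)
  nb #.##.: next=.  (t=1,i=9, bit22=0)
  nb #.#.#: next=#  (t=1,i=1, bit21=1)
  nb #.#..: next=.  (t=0,i=8, bit20=0)
  nb #..##: next=.  (t=4,i=2, bit19=0)
  nb #..#.: next=.  (t=2,i=6, bit18=0)
  nb #...#: next=#  (t=0,i=4, bit17=1)
  nb #....: next=#  (t=0,i=10, bit16=1)
  nb .####: next=#  (t=1,i=4, bit15=1)
  nb .###.: next=#  (t=5,i=9, bit14=1)
  nb .##.#: next=#  (t=1,i=10, bit13=1)
  nb .##..: next=.  (t=4,i=4, bit12=0)
  nb .#.##: next=#  (t=1,i=2, bit11=1)
  nb .#.#.: next=#  (t=0,i=7, bit10=1)
  nb .#..#: next=.  (t=2,i=8, bit9=0)
  nb .#...: next=#  (t=0,i=3, bit8=1)
  nb ..###: next=.  (t=3,i=10, bit7=0)
  nb ..##.: next=#  (t=4,i=3, bit6=1)
  nb ..#.#: next=#  (t=0,i=6, bit5=1)
  nb ..#..: next=.  (t=0,i=2, bit4=0)
  nb ...##: next=#  (t=3,i=9, bit3=1)
  nb ...#.: next=#  (t=0,i=1, bit2=1)
  nb ....#: next=.  (t=0,i=0, bit1=0)
  nb .....: next=.  (t=3,i=5, bit0=0)
  bits 00100001101000111110110101101100 = 564391276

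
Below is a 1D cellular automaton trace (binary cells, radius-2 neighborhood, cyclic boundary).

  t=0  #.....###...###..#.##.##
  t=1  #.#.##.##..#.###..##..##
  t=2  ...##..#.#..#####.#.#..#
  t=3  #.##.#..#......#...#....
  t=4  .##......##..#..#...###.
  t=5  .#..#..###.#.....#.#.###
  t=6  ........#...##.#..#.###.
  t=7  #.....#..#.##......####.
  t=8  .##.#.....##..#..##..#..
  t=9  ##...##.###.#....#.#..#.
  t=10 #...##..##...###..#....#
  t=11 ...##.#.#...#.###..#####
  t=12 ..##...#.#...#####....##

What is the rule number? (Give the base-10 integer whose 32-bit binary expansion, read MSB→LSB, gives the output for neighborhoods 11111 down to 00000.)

1388399946

  nb #####: next=.  (t=2,i=14, bit31=0)
  nb ####.: next=#  (t=2,i=15, bit30=1)
  nb ###.#: next=.  (t=1,i=0, bit29=0)
  nb ###..: next=#  (t=0,i=0, bit28=1)
  nb ##.##: next=.  (t=0,i=21, bit27=0)
  nb ##.#.: next=.  (t=1,i=1, bit26=0)
  nb ##..#: next=#  (t=0,i=15, bit25=1)
  nb ##...: next=.  (t=0,i=1, bit24=0)
  nb #.###: next=#  (t=0,i=22, bit23=1)
  nb #.##.: next=#  (t=0,i=19, bit22=1)
  nb #.#.#: next=.  (t=1,i=2, bit21=0)
  nb #.#..: next=.  (t=2,i=9, bit20=0)
  nb #..##: next=.  (t=1,i=17, bit19=0)
  nb #..#.: next=.  (t=0,i=16, bit18=0)
  nb #...#: next=.  (t=0,i=10, bit17=0)
  nb #....: next=#  (t=0,i=2, bit16=1)
  nb .####: next=.  (t=2,i=13, bit15=0)
  nb .###.: next=#  (t=0,i=7, bit14=1)
  nb .##.#: next=.  (t=0,i=20, bit13=0)
  nb .##..: next=.  (t=1,i=8, bit12=0)
  nb .#.##: next=#  (t=0,i=18, bit11=1)
  nb .#.#.: next=#  (t=2,i=8, bit10=1)
  nb .#..#: next=.  (t=2,i=10, bit9=0)
  nb .#...: next=#  (t=2,i=0, bit8=1)
  nb ..###: next=.  (t=0,i=6, bit7=0)
  nb ..##.: next=#  (t=1,i=18, bit6=1)
  nb ..#.#: next=.  (t=0,i=17, bit5=0)
  nb ..#..: next=.  (t=2,i=23, bit4=0)
  nb ...##: next=#  (t=0,i=5, bit3=1)
  nb ...#.: next=.  (t=3,i=14, bit2=0)
  nb ....#: next=#  (t=0,i=4, bit1=1)
  nb .....: next=.  (t=0,i=3, bit0=0)
  bits 01010010110000010100110101001010 = 1388399946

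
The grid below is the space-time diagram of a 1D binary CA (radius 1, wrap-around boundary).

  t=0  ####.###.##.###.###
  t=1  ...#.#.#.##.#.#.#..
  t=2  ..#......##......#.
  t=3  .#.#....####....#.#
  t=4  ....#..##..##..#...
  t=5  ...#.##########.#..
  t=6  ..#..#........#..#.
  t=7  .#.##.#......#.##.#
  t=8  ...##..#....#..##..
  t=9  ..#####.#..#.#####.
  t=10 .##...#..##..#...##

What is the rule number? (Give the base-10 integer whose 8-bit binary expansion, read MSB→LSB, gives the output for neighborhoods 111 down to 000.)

90

  [7] ### => .  t=0,i=0
  [6] ##. => #  t=0,i=3
  [5] #.# => .  t=0,i=4
  [4] #.. => #  t=1,i=17
  [3] .## => #  t=0,i=5
  [2] .#. => .  t=1,i=3
  [1] ..# => #  t=1,i=2
  [0] ... => .  t=1,i=0
  bits 01011010 = 90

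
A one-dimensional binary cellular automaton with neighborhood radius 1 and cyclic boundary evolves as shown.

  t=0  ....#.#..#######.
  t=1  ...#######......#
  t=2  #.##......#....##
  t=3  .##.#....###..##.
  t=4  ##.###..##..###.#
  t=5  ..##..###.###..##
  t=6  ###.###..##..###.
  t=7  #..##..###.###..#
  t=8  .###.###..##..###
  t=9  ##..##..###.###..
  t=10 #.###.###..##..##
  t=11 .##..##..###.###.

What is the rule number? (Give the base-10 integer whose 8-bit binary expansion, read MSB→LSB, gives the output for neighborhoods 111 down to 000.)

62

  ###|.  b7=0 t=0,i=10
  ##.|.  b6=0 t=0,i=15
  #.#|#  b5=1 t=0,i=5
  #..|#  b4=1 t=0,i=7
  .##|#  b3=1 t=0,i=9
  .#.|#  b2=1 t=0,i=4
  ..#|#  b1=1 t=0,i=3
  ...|.  b0=0 t=0,i=0
  bits 00111110 = 62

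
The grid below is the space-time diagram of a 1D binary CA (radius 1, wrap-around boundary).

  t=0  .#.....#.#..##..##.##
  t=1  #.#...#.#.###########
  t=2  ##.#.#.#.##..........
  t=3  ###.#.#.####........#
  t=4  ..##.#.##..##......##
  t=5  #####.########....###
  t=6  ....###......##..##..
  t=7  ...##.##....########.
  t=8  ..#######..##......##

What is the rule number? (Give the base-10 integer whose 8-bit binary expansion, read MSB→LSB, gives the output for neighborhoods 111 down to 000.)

122

  ###|.  b7=0 t=1,i=11
  ##.|#  b6=1 t=0,i=13
  #.#|#  b5=1 t=0,i=0
  #..|#  b4=1 t=0,i=2
  .##|#  b3=1 t=0,i=12
  .#.|.  b2=0 t=0,i=1
  ..#|#  b1=1 t=0,i=6
  ...|.  b0=0 t=0,i=3
  bits 01111010 = 122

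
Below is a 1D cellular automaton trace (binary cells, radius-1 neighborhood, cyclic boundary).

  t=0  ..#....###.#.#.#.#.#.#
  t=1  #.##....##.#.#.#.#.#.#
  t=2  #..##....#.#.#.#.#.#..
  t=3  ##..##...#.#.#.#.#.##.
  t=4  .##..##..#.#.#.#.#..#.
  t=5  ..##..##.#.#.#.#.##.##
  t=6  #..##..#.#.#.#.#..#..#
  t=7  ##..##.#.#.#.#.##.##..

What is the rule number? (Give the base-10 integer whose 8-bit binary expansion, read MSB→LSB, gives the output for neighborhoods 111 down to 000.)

  ###|#  b7=1 t=0,i=8
  ##.|#  b6=1 t=0,i=9
  #.#|.  b5=0 t=0,i=10
  #..|#  b4=1 t=0,i=0
  .##|.  b3=0 t=0,i=7
  .#.|#  b2=1 t=0,i=2
  ..#|.  b1=0 t=0,i=1
  ...|.  b0=0 t=0,i=4
  bits 11010100 = 212

212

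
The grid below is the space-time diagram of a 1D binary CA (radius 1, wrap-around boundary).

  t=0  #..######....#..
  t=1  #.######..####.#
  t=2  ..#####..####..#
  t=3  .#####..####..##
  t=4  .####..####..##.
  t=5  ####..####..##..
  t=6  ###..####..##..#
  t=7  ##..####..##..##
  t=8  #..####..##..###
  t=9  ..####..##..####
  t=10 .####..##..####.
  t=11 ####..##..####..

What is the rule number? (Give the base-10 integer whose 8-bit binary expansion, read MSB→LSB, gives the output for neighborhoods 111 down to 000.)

  nb ###: next=#  (t=0,i=4, bit7=1)
  nb ##.: next=.  (t=0,i=8, bit6=0)
  nb #.#: next=.  (t=1,i=1, bit5=0)
  nb #..: next=.  (t=0,i=1, bit4=0)
  nb .##: next=#  (t=0,i=3, bit3=1)
  nb .#.: next=#  (t=0,i=0, bit2=1)
  nb ..#: next=#  (t=0,i=2, bit1=1)
  nb ...: next=#  (t=0,i=10, bit0=1)
  bits 10001111 = 143

143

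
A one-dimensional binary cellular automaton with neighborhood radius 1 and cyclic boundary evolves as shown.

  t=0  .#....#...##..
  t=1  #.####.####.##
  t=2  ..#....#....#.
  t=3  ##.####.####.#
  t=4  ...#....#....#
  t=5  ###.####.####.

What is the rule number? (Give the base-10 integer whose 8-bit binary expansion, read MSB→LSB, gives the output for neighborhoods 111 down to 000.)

27

  nb ###: next=.  (t=1,i=3, bit7=0)
  nb ##.: next=.  (t=0,i=11, bit6=0)
  nb #.#: next=.  (t=1,i=1, bit5=0)
  nb #..: next=#  (t=0,i=2, bit4=1)
  nb .##: next=#  (t=0,i=10, bit3=1)
  nb .#.: next=.  (t=0,i=1, bit2=0)
  nb ..#: next=#  (t=0,i=0, bit1=1)
  nb ...: next=#  (t=0,i=3, bit0=1)
  bits 00011011 = 27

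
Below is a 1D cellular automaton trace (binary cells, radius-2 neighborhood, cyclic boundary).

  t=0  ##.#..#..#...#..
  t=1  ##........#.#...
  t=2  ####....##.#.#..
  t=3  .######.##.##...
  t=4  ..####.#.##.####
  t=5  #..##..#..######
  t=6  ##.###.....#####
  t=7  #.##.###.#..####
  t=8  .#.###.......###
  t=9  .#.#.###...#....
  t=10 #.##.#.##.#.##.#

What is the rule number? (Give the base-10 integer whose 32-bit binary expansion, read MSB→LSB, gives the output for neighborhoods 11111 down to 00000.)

3684808006

  #####|#  b31=1 t=3,i=3
  ####.|#  b30=1 t=2,i=2
  ###.#|.  b29=0 t=3,i=6
  ###..|#  b28=1 t=2,i=3
  ##.##|#  b27=1 t=3,i=7
  ##.#.|.  b26=0 t=0,i=2
  ##..#|#  b25=1 t=4,i=0
  ##...|#  b24=1 t=1,i=2
  #.###|#  b23=1 t=4,i=12
  #.##.|.  b22=0 t=3,i=8
  #.#.#|#  b21=1 t=2,i=11
  #.#..|.  b20=0 t=0,i=3
  #..##|.  b19=0 t=0,i=15
  #..#.|.  b18=0 t=0,i=5
  #...#|.  b17=0 t=0,i=11
  #....|#  b16=1 t=1,i=3
  .####|#  b15=1 t=2,i=1
  .###.|.  b14=0 t=6,i=4
  .##.#|#  b13=1 t=0,i=1
  .##..|#  b12=1 t=1,i=1
  .#.##|.  b11=0 t=4,i=8
  .#.#.|#  b10=1 t=1,i=11
  .#..#|.  b9=0 t=0,i=4
  .#...|#  b8=1 t=0,i=10
  ..###|.  b7=0 t=2,i=0
  ..##.|#  b6=1 t=0,i=0
  ..#.#|.  b5=0 t=1,i=10
  ..#..|.  b4=0 t=0,i=6
  ...##|.  b3=0 t=1,i=15
  ...#.|#  b2=1 t=0,i=12
  ....#|#  b1=1 t=1,i=8
  .....|.  b0=0 t=1,i=4
  bits 11011011101000011011010101000110 = 3684808006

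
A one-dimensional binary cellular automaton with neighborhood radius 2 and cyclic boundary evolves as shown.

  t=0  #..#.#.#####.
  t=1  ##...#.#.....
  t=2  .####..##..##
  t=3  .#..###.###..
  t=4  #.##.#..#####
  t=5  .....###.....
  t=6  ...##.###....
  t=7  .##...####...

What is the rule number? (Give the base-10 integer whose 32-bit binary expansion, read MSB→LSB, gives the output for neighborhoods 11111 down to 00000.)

  [31] ##### => .  t=0,i=9
  [30] ####. => .  t=0,i=10
  [29] ###.# => .  t=0,i=11
  [28] ###.. => #  t=2,i=4
  [27] ##.## => .  t=2,i=0
  [26] ##.#. => .  t=0,i=12
  [25] ##..# => #  t=2,i=5
  [24] ##... => #  t=1,i=2
  [23] #.### => #  t=0,i=7
  [22] #.##. => .  t=4,i=2
  [21] #.#.# => #  t=0,i=5
  [20] #.#.. => #  t=0,i=0
  [19] #..## => #  t=2,i=6
  [18] #..#. => .  t=0,i=2
  [17] #...# => #  t=1,i=3
  [16] #.... => .  t=1,i=9
  [15] .#### => .  t=0,i=8
  [14] .###. => #  t=3,i=5
  [13] .##.# => .  t=2,i=12
  [12] .##.. => #  t=1,i=1
  [11] .#.## => .  t=0,i=6
  [10] .#.#. => .  t=0,i=4
  [9] .#..# => #  t=0,i=1
  [8] .#... => #  t=1,i=8
  [7] ..### => .  t=3,i=4
  [6] ..##. => .  t=1,i=0
  [5] ..#.# => .  t=0,i=3
  [4] ..#.. => .  t=3,i=1
  [3] ...## => #  t=1,i=12
  [2] ...#. => #  t=1,i=4
  [1] ....# => #  t=1,i=11
  [0] ..... => .  t=1,i=10
  bits 00010011101110100101001100001110 = 330978062

330978062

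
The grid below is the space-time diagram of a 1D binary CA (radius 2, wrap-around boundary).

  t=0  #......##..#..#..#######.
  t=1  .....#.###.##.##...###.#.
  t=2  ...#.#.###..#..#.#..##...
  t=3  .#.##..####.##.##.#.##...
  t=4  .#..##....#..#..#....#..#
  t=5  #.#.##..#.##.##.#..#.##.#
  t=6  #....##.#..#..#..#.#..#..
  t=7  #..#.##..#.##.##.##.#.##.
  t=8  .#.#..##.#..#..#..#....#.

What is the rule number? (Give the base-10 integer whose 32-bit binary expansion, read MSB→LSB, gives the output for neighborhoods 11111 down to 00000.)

  #####|#  b31=1 t=0,i=19
  ####.|.  b30=0 t=0,i=22
  ###.#|#  b29=1 t=0,i=23
  ###..|#  b28=1 t=2,i=9
  ##.##|.  b27=0 t=1,i=10
  ##.#.|.  b26=0 t=0,i=24
  ##..#|#  b25=1 t=0,i=9
  ##...|.  b24=0 t=1,i=16
  #.###|#  b23=1 t=1,i=7
  #.##.|.  b22=0 t=1,i=11
  #.#.#|.  b21=0 t=2,i=5
  #.#..|.  b20=0 t=0,i=0
  #..##|.  b19=0 t=0,i=16
  #..#.|.  b18=0 t=0,i=10
  #...#|#  b17=1 t=1,i=17
  #....|.  b16=0 t=0,i=2
  .####|.  b15=0 t=0,i=18
  .###.|#  b14=1 t=1,i=8
  .##.#|#  b13=1 t=1,i=12
  .##..|#  b12=1 t=0,i=8
  .#.##|.  b11=0 t=1,i=6
  .#.#.|#  b10=1 t=2,i=4
  .#..#|#  b9=1 t=0,i=12
  .#...|.  b8=0 t=0,i=1
  ..###|.  b7=0 t=0,i=17
  ..##.|#  b6=1 t=0,i=7
  ..#.#|#  b5=1 t=1,i=5
  ..#..|#  b4=1 t=0,i=11
  ...##|.  b3=0 t=0,i=6
  ...#.|.  b2=0 t=1,i=4
  ....#|#  b1=1 t=0,i=5
  .....|.  b0=0 t=0,i=3
  bits 10110010100000100111011001110010 = 2994894450

2994894450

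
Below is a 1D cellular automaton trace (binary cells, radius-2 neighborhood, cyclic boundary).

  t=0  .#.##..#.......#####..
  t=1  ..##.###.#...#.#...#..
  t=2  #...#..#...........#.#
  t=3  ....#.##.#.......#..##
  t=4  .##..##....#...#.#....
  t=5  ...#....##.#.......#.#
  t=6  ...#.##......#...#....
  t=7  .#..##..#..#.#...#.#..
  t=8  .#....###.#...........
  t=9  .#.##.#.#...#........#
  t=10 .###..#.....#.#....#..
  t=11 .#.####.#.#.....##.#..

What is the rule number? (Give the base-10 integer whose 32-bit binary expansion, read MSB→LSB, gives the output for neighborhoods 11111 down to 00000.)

979699858

  nb #####: next=.  (t=0,i=17, bit31=0)
  nb ####.: next=.  (t=0,i=18, bit30=0)
  nb ###.#: next=#  (t=1,i=7, bit29=1)
  nb ###..: next=#  (t=0,i=19, bit28=1)
  nb ##.##: next=#  (t=1,i=4, bit27=1)
  nb ##.#.: next=.  (t=1,i=8, bit26=0)
  nb ##..#: next=#  (t=0,i=5, bit25=1)
  nb ##...: next=.  (t=0,i=20, bit24=0)
  nb #.###: next=.  (t=1,i=5, bit23=0)
  nb #.##.: next=#  (t=0,i=3, bit22=1)
  nb #.#.#: next=#  (t=9,i=1, bit21=1)
  nb #.#..: next=.  (t=1,i=9, bit20=0)
  nb #..##: next=.  (t=3,i=19, bit19=0)
  nb #..#.: next=#  (t=0,i=6, bit18=1)
  nb #...#: next=.  (t=0,i=21, bit17=0)
  nb #....: next=#  (t=0,i=9, bit16=1)
  nb .####: next=.  (t=0,i=16, bit15=0)
  nb .###.: next=.  (t=1,i=6, bit14=0)
  nb .##.#: next=.  (t=1,i=3, bit13=0)
  nb .##..: next=.  (t=0,i=4, bit12=0)
  nb .#.##: next=#  (t=0,i=2, bit11=1)
  nb .#.#.: next=.  (t=1,i=14, bit10=0)
  nb .#..#: next=.  (t=2,i=5, bit9=0)
  nb .#...: next=.  (t=0,i=8, bit8=0)
  nb ..###: next=#  (t=0,i=15, bit7=1)
  nb ..##.: next=.  (t=1,i=2, bit6=0)
  nb ..#.#: next=.  (t=0,i=1, bit5=0)
  nb ..#..: next=#  (t=0,i=7, bit4=1)
  nb ...##: next=.  (t=0,i=14, bit3=0)
  nb ...#.: next=.  (t=0,i=0, bit2=0)
  nb ....#: next=#  (t=0,i=13, bit1=1)
  nb .....: next=.  (t=0,i=10, bit0=0)
  bits 00111010011001010000100010010010 = 979699858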